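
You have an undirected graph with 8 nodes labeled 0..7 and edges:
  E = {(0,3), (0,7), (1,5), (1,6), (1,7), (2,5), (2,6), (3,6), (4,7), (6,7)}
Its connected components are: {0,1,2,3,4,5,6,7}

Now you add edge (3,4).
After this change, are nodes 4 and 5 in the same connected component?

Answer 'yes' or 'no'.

Answer: yes

Derivation:
Initial components: {0,1,2,3,4,5,6,7}
Adding edge (3,4): both already in same component {0,1,2,3,4,5,6,7}. No change.
New components: {0,1,2,3,4,5,6,7}
Are 4 and 5 in the same component? yes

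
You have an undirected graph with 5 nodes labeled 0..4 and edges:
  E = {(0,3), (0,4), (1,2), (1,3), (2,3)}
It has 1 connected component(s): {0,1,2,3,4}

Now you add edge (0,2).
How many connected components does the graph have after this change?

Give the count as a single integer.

Initial component count: 1
Add (0,2): endpoints already in same component. Count unchanged: 1.
New component count: 1

Answer: 1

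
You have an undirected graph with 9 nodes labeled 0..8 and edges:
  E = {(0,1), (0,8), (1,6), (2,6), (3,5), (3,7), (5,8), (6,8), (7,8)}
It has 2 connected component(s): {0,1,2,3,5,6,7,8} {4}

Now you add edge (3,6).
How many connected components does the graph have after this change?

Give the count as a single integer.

Answer: 2

Derivation:
Initial component count: 2
Add (3,6): endpoints already in same component. Count unchanged: 2.
New component count: 2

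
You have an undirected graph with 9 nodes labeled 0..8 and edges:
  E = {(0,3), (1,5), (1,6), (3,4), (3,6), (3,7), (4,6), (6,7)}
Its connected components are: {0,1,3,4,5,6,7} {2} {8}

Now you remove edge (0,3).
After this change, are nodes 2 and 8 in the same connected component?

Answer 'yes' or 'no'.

Initial components: {0,1,3,4,5,6,7} {2} {8}
Removing edge (0,3): it was a bridge — component count 3 -> 4.
New components: {0} {1,3,4,5,6,7} {2} {8}
Are 2 and 8 in the same component? no

Answer: no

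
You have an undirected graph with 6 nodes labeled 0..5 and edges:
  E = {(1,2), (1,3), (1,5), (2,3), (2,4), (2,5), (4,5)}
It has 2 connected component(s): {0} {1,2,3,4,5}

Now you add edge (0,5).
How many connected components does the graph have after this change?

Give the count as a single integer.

Initial component count: 2
Add (0,5): merges two components. Count decreases: 2 -> 1.
New component count: 1

Answer: 1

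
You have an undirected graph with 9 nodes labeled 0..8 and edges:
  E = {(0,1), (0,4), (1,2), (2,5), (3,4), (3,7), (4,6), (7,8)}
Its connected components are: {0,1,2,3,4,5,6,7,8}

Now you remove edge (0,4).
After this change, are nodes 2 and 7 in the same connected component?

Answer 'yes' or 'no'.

Initial components: {0,1,2,3,4,5,6,7,8}
Removing edge (0,4): it was a bridge — component count 1 -> 2.
New components: {0,1,2,5} {3,4,6,7,8}
Are 2 and 7 in the same component? no

Answer: no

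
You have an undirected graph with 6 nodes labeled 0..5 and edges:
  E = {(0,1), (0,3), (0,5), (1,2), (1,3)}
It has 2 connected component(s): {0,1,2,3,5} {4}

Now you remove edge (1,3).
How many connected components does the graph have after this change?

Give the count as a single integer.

Answer: 2

Derivation:
Initial component count: 2
Remove (1,3): not a bridge. Count unchanged: 2.
  After removal, components: {0,1,2,3,5} {4}
New component count: 2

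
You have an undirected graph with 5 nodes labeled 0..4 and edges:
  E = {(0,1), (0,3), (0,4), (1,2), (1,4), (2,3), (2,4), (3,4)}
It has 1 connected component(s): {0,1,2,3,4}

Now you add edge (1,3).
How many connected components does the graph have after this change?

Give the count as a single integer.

Answer: 1

Derivation:
Initial component count: 1
Add (1,3): endpoints already in same component. Count unchanged: 1.
New component count: 1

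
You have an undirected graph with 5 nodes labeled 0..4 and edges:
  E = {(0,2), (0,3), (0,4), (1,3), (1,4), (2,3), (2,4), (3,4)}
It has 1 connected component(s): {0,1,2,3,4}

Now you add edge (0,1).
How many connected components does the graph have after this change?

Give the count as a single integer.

Initial component count: 1
Add (0,1): endpoints already in same component. Count unchanged: 1.
New component count: 1

Answer: 1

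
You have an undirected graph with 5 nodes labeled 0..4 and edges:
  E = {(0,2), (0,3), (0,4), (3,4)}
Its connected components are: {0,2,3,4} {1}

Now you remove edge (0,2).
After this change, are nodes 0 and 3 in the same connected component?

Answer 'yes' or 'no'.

Answer: yes

Derivation:
Initial components: {0,2,3,4} {1}
Removing edge (0,2): it was a bridge — component count 2 -> 3.
New components: {0,3,4} {1} {2}
Are 0 and 3 in the same component? yes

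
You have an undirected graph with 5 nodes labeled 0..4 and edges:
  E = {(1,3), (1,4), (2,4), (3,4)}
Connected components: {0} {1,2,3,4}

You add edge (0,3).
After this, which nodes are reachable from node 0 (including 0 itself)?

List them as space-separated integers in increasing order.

Before: nodes reachable from 0: {0}
Adding (0,3): merges 0's component with another. Reachability grows.
After: nodes reachable from 0: {0,1,2,3,4}

Answer: 0 1 2 3 4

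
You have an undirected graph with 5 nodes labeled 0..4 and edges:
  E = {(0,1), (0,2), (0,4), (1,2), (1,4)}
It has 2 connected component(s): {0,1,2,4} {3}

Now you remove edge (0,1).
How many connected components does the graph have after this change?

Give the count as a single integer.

Answer: 2

Derivation:
Initial component count: 2
Remove (0,1): not a bridge. Count unchanged: 2.
  After removal, components: {0,1,2,4} {3}
New component count: 2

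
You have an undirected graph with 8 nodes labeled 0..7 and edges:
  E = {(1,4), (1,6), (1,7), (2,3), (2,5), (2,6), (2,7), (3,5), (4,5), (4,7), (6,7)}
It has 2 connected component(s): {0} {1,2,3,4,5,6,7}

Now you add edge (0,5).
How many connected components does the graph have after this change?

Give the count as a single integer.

Answer: 1

Derivation:
Initial component count: 2
Add (0,5): merges two components. Count decreases: 2 -> 1.
New component count: 1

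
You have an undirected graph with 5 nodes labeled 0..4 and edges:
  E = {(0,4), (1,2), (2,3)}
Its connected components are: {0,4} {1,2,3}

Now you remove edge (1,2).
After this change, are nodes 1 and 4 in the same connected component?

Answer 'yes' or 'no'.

Initial components: {0,4} {1,2,3}
Removing edge (1,2): it was a bridge — component count 2 -> 3.
New components: {0,4} {1} {2,3}
Are 1 and 4 in the same component? no

Answer: no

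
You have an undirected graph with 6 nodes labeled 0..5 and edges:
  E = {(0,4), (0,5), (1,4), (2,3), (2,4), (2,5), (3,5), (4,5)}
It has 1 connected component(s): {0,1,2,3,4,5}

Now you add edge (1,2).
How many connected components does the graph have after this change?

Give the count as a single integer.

Initial component count: 1
Add (1,2): endpoints already in same component. Count unchanged: 1.
New component count: 1

Answer: 1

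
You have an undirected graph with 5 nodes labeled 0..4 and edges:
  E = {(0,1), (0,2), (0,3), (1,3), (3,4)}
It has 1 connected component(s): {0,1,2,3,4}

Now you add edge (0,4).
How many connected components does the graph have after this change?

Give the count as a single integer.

Initial component count: 1
Add (0,4): endpoints already in same component. Count unchanged: 1.
New component count: 1

Answer: 1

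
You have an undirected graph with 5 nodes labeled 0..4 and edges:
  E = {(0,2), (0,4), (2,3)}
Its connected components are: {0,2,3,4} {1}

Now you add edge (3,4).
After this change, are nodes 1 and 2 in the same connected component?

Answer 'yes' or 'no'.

Answer: no

Derivation:
Initial components: {0,2,3,4} {1}
Adding edge (3,4): both already in same component {0,2,3,4}. No change.
New components: {0,2,3,4} {1}
Are 1 and 2 in the same component? no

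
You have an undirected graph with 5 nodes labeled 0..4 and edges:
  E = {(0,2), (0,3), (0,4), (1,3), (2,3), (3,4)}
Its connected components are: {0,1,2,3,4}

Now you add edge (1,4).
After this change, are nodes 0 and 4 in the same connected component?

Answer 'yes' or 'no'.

Answer: yes

Derivation:
Initial components: {0,1,2,3,4}
Adding edge (1,4): both already in same component {0,1,2,3,4}. No change.
New components: {0,1,2,3,4}
Are 0 and 4 in the same component? yes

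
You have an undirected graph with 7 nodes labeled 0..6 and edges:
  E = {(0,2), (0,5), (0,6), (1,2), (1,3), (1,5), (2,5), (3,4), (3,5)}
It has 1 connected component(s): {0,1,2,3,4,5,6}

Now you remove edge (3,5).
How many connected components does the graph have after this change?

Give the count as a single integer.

Answer: 1

Derivation:
Initial component count: 1
Remove (3,5): not a bridge. Count unchanged: 1.
  After removal, components: {0,1,2,3,4,5,6}
New component count: 1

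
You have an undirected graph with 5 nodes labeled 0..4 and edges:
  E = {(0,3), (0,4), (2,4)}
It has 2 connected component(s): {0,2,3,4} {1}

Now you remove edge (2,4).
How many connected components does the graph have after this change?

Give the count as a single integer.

Initial component count: 2
Remove (2,4): it was a bridge. Count increases: 2 -> 3.
  After removal, components: {0,3,4} {1} {2}
New component count: 3

Answer: 3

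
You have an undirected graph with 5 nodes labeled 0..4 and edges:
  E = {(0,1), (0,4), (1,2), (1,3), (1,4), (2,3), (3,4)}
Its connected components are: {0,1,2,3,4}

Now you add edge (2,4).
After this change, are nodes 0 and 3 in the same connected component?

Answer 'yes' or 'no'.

Initial components: {0,1,2,3,4}
Adding edge (2,4): both already in same component {0,1,2,3,4}. No change.
New components: {0,1,2,3,4}
Are 0 and 3 in the same component? yes

Answer: yes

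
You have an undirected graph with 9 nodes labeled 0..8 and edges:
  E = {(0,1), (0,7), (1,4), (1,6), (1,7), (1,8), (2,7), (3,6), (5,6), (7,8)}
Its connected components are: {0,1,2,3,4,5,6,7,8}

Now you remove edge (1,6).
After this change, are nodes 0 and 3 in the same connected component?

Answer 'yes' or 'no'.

Initial components: {0,1,2,3,4,5,6,7,8}
Removing edge (1,6): it was a bridge — component count 1 -> 2.
New components: {0,1,2,4,7,8} {3,5,6}
Are 0 and 3 in the same component? no

Answer: no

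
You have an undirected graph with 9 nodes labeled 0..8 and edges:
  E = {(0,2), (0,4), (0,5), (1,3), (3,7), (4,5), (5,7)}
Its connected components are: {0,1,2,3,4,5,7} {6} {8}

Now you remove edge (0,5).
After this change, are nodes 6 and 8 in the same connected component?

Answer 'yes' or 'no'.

Initial components: {0,1,2,3,4,5,7} {6} {8}
Removing edge (0,5): not a bridge — component count unchanged at 3.
New components: {0,1,2,3,4,5,7} {6} {8}
Are 6 and 8 in the same component? no

Answer: no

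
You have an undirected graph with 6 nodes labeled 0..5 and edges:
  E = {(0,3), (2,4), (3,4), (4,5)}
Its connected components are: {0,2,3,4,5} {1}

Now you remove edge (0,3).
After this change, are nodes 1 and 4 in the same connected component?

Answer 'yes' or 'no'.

Answer: no

Derivation:
Initial components: {0,2,3,4,5} {1}
Removing edge (0,3): it was a bridge — component count 2 -> 3.
New components: {0} {1} {2,3,4,5}
Are 1 and 4 in the same component? no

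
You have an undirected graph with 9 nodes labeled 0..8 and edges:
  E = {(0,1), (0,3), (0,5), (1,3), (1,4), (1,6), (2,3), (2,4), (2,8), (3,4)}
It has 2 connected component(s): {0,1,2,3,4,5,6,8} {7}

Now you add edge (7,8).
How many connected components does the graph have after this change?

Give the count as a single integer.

Initial component count: 2
Add (7,8): merges two components. Count decreases: 2 -> 1.
New component count: 1

Answer: 1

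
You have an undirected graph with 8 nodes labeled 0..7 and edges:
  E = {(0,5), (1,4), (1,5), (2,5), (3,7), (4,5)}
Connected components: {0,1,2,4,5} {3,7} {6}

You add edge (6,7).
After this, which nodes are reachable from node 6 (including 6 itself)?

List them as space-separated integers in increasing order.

Before: nodes reachable from 6: {6}
Adding (6,7): merges 6's component with another. Reachability grows.
After: nodes reachable from 6: {3,6,7}

Answer: 3 6 7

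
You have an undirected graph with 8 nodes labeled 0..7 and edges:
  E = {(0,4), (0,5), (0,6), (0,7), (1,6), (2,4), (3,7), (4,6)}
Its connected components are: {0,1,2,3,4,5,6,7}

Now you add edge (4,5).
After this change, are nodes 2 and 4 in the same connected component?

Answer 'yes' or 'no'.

Answer: yes

Derivation:
Initial components: {0,1,2,3,4,5,6,7}
Adding edge (4,5): both already in same component {0,1,2,3,4,5,6,7}. No change.
New components: {0,1,2,3,4,5,6,7}
Are 2 and 4 in the same component? yes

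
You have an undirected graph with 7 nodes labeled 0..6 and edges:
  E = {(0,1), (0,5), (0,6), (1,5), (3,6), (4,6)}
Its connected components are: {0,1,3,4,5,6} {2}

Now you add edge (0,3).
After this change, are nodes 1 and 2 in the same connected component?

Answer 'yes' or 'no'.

Initial components: {0,1,3,4,5,6} {2}
Adding edge (0,3): both already in same component {0,1,3,4,5,6}. No change.
New components: {0,1,3,4,5,6} {2}
Are 1 and 2 in the same component? no

Answer: no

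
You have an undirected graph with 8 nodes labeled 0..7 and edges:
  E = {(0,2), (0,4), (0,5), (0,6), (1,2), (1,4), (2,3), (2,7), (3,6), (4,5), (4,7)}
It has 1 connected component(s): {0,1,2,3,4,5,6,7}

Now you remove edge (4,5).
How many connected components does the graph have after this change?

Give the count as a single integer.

Answer: 1

Derivation:
Initial component count: 1
Remove (4,5): not a bridge. Count unchanged: 1.
  After removal, components: {0,1,2,3,4,5,6,7}
New component count: 1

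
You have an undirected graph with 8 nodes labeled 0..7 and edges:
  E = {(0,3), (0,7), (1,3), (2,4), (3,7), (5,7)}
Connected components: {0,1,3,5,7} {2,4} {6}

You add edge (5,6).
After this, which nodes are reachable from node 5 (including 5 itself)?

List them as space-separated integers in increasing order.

Answer: 0 1 3 5 6 7

Derivation:
Before: nodes reachable from 5: {0,1,3,5,7}
Adding (5,6): merges 5's component with another. Reachability grows.
After: nodes reachable from 5: {0,1,3,5,6,7}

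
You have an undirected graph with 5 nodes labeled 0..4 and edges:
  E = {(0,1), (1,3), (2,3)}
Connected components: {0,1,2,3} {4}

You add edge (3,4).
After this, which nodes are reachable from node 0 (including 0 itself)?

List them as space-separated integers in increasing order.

Before: nodes reachable from 0: {0,1,2,3}
Adding (3,4): merges 0's component with another. Reachability grows.
After: nodes reachable from 0: {0,1,2,3,4}

Answer: 0 1 2 3 4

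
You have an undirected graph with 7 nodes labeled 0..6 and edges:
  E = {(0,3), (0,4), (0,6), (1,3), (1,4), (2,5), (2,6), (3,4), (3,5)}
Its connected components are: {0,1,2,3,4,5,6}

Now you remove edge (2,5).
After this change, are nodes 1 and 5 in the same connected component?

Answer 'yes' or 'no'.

Answer: yes

Derivation:
Initial components: {0,1,2,3,4,5,6}
Removing edge (2,5): not a bridge — component count unchanged at 1.
New components: {0,1,2,3,4,5,6}
Are 1 and 5 in the same component? yes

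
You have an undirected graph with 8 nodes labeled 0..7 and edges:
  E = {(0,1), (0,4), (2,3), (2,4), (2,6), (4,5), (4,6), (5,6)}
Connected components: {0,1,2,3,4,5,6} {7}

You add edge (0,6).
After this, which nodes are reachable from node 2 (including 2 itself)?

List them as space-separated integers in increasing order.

Answer: 0 1 2 3 4 5 6

Derivation:
Before: nodes reachable from 2: {0,1,2,3,4,5,6}
Adding (0,6): both endpoints already in same component. Reachability from 2 unchanged.
After: nodes reachable from 2: {0,1,2,3,4,5,6}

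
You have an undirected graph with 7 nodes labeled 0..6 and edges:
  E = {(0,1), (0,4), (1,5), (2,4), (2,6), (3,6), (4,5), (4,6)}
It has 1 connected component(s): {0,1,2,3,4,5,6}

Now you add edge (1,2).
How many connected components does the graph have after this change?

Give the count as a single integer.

Initial component count: 1
Add (1,2): endpoints already in same component. Count unchanged: 1.
New component count: 1

Answer: 1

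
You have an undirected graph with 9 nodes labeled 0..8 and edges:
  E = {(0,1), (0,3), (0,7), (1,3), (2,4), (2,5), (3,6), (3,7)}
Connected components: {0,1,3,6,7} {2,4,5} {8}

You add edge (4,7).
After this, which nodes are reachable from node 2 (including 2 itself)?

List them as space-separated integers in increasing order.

Before: nodes reachable from 2: {2,4,5}
Adding (4,7): merges 2's component with another. Reachability grows.
After: nodes reachable from 2: {0,1,2,3,4,5,6,7}

Answer: 0 1 2 3 4 5 6 7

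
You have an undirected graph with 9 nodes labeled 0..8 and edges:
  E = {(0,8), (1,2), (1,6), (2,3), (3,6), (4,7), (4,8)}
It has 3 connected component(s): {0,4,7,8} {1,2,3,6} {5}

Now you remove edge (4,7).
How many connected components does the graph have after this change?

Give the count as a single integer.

Answer: 4

Derivation:
Initial component count: 3
Remove (4,7): it was a bridge. Count increases: 3 -> 4.
  After removal, components: {0,4,8} {1,2,3,6} {5} {7}
New component count: 4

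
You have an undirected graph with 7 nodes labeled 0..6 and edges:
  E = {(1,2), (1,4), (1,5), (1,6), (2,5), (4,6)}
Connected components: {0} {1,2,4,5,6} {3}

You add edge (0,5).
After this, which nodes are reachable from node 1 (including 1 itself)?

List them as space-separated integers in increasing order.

Answer: 0 1 2 4 5 6

Derivation:
Before: nodes reachable from 1: {1,2,4,5,6}
Adding (0,5): merges 1's component with another. Reachability grows.
After: nodes reachable from 1: {0,1,2,4,5,6}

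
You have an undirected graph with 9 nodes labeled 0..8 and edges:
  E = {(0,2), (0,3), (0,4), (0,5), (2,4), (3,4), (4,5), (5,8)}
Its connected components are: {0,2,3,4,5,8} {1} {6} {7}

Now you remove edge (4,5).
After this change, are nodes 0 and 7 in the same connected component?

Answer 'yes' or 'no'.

Initial components: {0,2,3,4,5,8} {1} {6} {7}
Removing edge (4,5): not a bridge — component count unchanged at 4.
New components: {0,2,3,4,5,8} {1} {6} {7}
Are 0 and 7 in the same component? no

Answer: no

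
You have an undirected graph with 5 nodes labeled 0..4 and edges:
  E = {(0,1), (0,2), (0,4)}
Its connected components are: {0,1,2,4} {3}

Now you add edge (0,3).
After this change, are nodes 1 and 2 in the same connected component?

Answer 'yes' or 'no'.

Answer: yes

Derivation:
Initial components: {0,1,2,4} {3}
Adding edge (0,3): merges {0,1,2,4} and {3}.
New components: {0,1,2,3,4}
Are 1 and 2 in the same component? yes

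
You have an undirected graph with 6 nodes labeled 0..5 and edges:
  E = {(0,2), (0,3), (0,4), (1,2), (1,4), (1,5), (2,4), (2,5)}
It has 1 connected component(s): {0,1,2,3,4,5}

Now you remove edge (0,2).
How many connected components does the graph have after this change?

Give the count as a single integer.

Answer: 1

Derivation:
Initial component count: 1
Remove (0,2): not a bridge. Count unchanged: 1.
  After removal, components: {0,1,2,3,4,5}
New component count: 1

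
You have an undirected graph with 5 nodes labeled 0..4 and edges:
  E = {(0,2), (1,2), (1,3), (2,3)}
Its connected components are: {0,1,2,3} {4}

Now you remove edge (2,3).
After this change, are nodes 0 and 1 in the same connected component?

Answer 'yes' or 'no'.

Initial components: {0,1,2,3} {4}
Removing edge (2,3): not a bridge — component count unchanged at 2.
New components: {0,1,2,3} {4}
Are 0 and 1 in the same component? yes

Answer: yes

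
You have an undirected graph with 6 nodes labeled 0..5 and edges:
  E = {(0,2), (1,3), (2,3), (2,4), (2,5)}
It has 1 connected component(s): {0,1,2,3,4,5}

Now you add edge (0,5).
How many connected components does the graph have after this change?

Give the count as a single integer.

Answer: 1

Derivation:
Initial component count: 1
Add (0,5): endpoints already in same component. Count unchanged: 1.
New component count: 1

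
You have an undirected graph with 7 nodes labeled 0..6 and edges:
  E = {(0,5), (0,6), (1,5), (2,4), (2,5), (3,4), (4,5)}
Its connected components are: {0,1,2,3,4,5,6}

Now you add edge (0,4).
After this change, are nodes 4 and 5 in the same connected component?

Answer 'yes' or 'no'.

Answer: yes

Derivation:
Initial components: {0,1,2,3,4,5,6}
Adding edge (0,4): both already in same component {0,1,2,3,4,5,6}. No change.
New components: {0,1,2,3,4,5,6}
Are 4 and 5 in the same component? yes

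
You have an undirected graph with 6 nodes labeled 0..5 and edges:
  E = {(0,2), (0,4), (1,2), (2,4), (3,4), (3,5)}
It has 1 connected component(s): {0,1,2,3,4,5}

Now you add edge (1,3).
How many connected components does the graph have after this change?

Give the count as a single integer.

Answer: 1

Derivation:
Initial component count: 1
Add (1,3): endpoints already in same component. Count unchanged: 1.
New component count: 1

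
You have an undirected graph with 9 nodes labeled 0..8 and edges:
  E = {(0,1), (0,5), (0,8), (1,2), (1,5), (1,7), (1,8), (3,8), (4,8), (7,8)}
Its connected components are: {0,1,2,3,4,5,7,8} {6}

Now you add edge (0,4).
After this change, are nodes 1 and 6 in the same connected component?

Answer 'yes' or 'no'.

Answer: no

Derivation:
Initial components: {0,1,2,3,4,5,7,8} {6}
Adding edge (0,4): both already in same component {0,1,2,3,4,5,7,8}. No change.
New components: {0,1,2,3,4,5,7,8} {6}
Are 1 and 6 in the same component? no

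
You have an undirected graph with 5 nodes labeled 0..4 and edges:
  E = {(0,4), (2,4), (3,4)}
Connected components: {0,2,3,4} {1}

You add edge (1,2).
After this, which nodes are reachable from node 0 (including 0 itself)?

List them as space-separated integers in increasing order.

Answer: 0 1 2 3 4

Derivation:
Before: nodes reachable from 0: {0,2,3,4}
Adding (1,2): merges 0's component with another. Reachability grows.
After: nodes reachable from 0: {0,1,2,3,4}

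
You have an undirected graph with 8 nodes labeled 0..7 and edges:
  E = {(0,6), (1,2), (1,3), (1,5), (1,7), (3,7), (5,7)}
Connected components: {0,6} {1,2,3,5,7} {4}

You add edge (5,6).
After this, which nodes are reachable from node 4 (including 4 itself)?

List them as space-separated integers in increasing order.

Answer: 4

Derivation:
Before: nodes reachable from 4: {4}
Adding (5,6): merges two components, but neither contains 4. Reachability from 4 unchanged.
After: nodes reachable from 4: {4}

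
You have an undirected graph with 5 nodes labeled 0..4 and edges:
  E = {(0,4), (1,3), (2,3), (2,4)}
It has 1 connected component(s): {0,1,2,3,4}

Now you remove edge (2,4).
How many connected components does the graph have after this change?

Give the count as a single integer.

Initial component count: 1
Remove (2,4): it was a bridge. Count increases: 1 -> 2.
  After removal, components: {0,4} {1,2,3}
New component count: 2

Answer: 2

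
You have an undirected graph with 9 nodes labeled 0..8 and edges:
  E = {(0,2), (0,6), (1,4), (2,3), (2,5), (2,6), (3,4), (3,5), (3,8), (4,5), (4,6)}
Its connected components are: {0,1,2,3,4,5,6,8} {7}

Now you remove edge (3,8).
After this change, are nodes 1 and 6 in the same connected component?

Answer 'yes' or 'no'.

Answer: yes

Derivation:
Initial components: {0,1,2,3,4,5,6,8} {7}
Removing edge (3,8): it was a bridge — component count 2 -> 3.
New components: {0,1,2,3,4,5,6} {7} {8}
Are 1 and 6 in the same component? yes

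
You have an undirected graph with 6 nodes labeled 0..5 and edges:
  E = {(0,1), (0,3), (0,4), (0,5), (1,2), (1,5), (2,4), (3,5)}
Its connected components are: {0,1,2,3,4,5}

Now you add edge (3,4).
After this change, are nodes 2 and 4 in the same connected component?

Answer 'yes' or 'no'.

Initial components: {0,1,2,3,4,5}
Adding edge (3,4): both already in same component {0,1,2,3,4,5}. No change.
New components: {0,1,2,3,4,5}
Are 2 and 4 in the same component? yes

Answer: yes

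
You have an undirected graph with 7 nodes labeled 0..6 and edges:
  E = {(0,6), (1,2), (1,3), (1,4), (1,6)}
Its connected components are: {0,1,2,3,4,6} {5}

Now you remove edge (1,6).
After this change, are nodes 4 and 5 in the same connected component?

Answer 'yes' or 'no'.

Initial components: {0,1,2,3,4,6} {5}
Removing edge (1,6): it was a bridge — component count 2 -> 3.
New components: {0,6} {1,2,3,4} {5}
Are 4 and 5 in the same component? no

Answer: no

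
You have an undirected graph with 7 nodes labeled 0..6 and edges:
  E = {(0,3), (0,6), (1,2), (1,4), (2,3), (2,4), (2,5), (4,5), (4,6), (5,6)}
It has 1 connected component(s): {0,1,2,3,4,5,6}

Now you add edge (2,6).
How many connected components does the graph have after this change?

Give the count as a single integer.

Initial component count: 1
Add (2,6): endpoints already in same component. Count unchanged: 1.
New component count: 1

Answer: 1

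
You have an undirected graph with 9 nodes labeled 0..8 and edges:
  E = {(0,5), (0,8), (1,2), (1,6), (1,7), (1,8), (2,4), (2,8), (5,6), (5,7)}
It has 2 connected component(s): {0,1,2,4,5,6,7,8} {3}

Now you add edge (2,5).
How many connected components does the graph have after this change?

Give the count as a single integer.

Initial component count: 2
Add (2,5): endpoints already in same component. Count unchanged: 2.
New component count: 2

Answer: 2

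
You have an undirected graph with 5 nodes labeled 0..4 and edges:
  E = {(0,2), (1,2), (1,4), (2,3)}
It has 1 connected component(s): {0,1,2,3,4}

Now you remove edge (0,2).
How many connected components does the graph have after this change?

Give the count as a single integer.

Answer: 2

Derivation:
Initial component count: 1
Remove (0,2): it was a bridge. Count increases: 1 -> 2.
  After removal, components: {0} {1,2,3,4}
New component count: 2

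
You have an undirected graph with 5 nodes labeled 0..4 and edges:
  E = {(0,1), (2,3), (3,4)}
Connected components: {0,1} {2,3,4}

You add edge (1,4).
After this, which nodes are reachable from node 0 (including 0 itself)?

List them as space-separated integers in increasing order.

Before: nodes reachable from 0: {0,1}
Adding (1,4): merges 0's component with another. Reachability grows.
After: nodes reachable from 0: {0,1,2,3,4}

Answer: 0 1 2 3 4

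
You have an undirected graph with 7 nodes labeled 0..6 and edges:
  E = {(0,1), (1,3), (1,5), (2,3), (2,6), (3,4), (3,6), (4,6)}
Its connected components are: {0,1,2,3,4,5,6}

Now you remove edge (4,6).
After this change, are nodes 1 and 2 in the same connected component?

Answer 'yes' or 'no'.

Answer: yes

Derivation:
Initial components: {0,1,2,3,4,5,6}
Removing edge (4,6): not a bridge — component count unchanged at 1.
New components: {0,1,2,3,4,5,6}
Are 1 and 2 in the same component? yes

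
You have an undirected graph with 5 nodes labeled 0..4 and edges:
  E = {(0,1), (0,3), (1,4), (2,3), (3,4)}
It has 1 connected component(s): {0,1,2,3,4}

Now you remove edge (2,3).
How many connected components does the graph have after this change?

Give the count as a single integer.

Initial component count: 1
Remove (2,3): it was a bridge. Count increases: 1 -> 2.
  After removal, components: {0,1,3,4} {2}
New component count: 2

Answer: 2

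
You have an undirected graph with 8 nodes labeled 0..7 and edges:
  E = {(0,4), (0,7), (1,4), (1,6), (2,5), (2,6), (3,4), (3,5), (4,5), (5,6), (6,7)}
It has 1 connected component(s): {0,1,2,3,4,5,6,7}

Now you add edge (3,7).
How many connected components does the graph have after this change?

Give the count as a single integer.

Initial component count: 1
Add (3,7): endpoints already in same component. Count unchanged: 1.
New component count: 1

Answer: 1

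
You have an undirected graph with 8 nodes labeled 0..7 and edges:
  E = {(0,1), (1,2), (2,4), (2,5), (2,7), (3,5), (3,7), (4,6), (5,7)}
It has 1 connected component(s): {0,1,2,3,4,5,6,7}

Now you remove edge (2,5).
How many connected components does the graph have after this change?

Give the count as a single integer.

Answer: 1

Derivation:
Initial component count: 1
Remove (2,5): not a bridge. Count unchanged: 1.
  After removal, components: {0,1,2,3,4,5,6,7}
New component count: 1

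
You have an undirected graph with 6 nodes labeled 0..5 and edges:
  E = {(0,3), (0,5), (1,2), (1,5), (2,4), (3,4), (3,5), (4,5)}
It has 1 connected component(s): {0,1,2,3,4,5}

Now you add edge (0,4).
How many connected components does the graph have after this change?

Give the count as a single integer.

Initial component count: 1
Add (0,4): endpoints already in same component. Count unchanged: 1.
New component count: 1

Answer: 1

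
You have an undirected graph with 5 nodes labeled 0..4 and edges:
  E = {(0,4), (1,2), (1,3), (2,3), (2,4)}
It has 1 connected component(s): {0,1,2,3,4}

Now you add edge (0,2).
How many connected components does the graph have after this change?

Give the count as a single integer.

Answer: 1

Derivation:
Initial component count: 1
Add (0,2): endpoints already in same component. Count unchanged: 1.
New component count: 1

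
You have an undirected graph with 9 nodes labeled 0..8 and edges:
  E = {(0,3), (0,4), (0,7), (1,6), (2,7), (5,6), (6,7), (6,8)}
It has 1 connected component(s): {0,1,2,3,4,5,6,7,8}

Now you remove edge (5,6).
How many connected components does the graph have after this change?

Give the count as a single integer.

Answer: 2

Derivation:
Initial component count: 1
Remove (5,6): it was a bridge. Count increases: 1 -> 2.
  After removal, components: {0,1,2,3,4,6,7,8} {5}
New component count: 2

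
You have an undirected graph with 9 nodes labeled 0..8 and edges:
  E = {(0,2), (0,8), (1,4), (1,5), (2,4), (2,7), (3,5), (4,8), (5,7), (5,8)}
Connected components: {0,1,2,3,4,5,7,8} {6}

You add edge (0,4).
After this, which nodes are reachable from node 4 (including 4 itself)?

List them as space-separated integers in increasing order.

Before: nodes reachable from 4: {0,1,2,3,4,5,7,8}
Adding (0,4): both endpoints already in same component. Reachability from 4 unchanged.
After: nodes reachable from 4: {0,1,2,3,4,5,7,8}

Answer: 0 1 2 3 4 5 7 8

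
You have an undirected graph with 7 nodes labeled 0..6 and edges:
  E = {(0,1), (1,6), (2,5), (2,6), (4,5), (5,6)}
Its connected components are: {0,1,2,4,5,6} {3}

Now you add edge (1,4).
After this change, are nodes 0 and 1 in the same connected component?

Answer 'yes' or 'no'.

Initial components: {0,1,2,4,5,6} {3}
Adding edge (1,4): both already in same component {0,1,2,4,5,6}. No change.
New components: {0,1,2,4,5,6} {3}
Are 0 and 1 in the same component? yes

Answer: yes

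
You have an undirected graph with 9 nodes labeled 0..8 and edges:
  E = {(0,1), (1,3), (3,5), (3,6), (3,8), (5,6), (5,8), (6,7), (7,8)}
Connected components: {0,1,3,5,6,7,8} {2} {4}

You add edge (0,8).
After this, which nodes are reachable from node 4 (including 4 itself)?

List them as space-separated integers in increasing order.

Before: nodes reachable from 4: {4}
Adding (0,8): both endpoints already in same component. Reachability from 4 unchanged.
After: nodes reachable from 4: {4}

Answer: 4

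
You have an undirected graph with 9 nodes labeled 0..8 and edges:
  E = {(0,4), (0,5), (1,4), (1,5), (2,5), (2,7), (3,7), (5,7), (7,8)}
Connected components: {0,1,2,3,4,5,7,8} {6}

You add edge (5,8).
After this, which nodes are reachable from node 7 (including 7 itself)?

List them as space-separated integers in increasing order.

Before: nodes reachable from 7: {0,1,2,3,4,5,7,8}
Adding (5,8): both endpoints already in same component. Reachability from 7 unchanged.
After: nodes reachable from 7: {0,1,2,3,4,5,7,8}

Answer: 0 1 2 3 4 5 7 8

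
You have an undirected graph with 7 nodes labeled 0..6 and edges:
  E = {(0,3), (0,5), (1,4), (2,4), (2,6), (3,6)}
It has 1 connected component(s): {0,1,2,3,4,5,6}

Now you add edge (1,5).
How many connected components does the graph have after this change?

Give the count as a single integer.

Initial component count: 1
Add (1,5): endpoints already in same component. Count unchanged: 1.
New component count: 1

Answer: 1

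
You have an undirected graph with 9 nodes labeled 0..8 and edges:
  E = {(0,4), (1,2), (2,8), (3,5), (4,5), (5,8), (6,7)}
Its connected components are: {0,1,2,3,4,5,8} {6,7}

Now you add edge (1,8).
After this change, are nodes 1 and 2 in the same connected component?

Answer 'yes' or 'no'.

Initial components: {0,1,2,3,4,5,8} {6,7}
Adding edge (1,8): both already in same component {0,1,2,3,4,5,8}. No change.
New components: {0,1,2,3,4,5,8} {6,7}
Are 1 and 2 in the same component? yes

Answer: yes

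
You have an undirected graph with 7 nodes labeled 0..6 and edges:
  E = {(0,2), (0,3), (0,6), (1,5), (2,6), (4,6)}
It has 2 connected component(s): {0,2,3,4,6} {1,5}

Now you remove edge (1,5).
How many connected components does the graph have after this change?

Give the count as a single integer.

Answer: 3

Derivation:
Initial component count: 2
Remove (1,5): it was a bridge. Count increases: 2 -> 3.
  After removal, components: {0,2,3,4,6} {1} {5}
New component count: 3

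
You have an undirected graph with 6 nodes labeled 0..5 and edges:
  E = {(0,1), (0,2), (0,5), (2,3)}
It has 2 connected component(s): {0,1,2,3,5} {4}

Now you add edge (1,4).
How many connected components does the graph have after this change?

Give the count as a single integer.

Answer: 1

Derivation:
Initial component count: 2
Add (1,4): merges two components. Count decreases: 2 -> 1.
New component count: 1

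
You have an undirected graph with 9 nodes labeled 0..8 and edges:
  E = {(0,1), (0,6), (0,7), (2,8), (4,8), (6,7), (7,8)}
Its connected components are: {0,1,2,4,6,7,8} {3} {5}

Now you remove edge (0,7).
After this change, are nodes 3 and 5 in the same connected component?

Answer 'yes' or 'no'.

Answer: no

Derivation:
Initial components: {0,1,2,4,6,7,8} {3} {5}
Removing edge (0,7): not a bridge — component count unchanged at 3.
New components: {0,1,2,4,6,7,8} {3} {5}
Are 3 and 5 in the same component? no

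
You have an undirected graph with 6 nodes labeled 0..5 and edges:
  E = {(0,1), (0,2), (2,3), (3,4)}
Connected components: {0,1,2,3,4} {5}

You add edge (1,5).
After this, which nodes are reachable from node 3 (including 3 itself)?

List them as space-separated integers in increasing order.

Answer: 0 1 2 3 4 5

Derivation:
Before: nodes reachable from 3: {0,1,2,3,4}
Adding (1,5): merges 3's component with another. Reachability grows.
After: nodes reachable from 3: {0,1,2,3,4,5}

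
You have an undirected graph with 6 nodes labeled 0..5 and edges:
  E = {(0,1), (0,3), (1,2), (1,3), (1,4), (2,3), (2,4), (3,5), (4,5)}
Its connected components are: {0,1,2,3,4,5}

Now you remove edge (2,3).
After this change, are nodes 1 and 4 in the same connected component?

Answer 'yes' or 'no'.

Answer: yes

Derivation:
Initial components: {0,1,2,3,4,5}
Removing edge (2,3): not a bridge — component count unchanged at 1.
New components: {0,1,2,3,4,5}
Are 1 and 4 in the same component? yes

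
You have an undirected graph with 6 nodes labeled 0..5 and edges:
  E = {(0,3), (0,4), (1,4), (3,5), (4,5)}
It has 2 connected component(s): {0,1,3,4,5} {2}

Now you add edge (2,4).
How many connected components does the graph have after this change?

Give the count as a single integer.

Initial component count: 2
Add (2,4): merges two components. Count decreases: 2 -> 1.
New component count: 1

Answer: 1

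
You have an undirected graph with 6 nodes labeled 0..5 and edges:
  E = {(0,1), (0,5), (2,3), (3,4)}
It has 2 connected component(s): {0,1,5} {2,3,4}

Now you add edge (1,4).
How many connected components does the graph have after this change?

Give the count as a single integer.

Answer: 1

Derivation:
Initial component count: 2
Add (1,4): merges two components. Count decreases: 2 -> 1.
New component count: 1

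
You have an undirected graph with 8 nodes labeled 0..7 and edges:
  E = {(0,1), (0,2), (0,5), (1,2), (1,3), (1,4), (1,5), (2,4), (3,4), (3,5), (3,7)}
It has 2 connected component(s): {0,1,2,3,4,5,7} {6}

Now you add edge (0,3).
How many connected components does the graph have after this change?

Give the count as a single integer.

Initial component count: 2
Add (0,3): endpoints already in same component. Count unchanged: 2.
New component count: 2

Answer: 2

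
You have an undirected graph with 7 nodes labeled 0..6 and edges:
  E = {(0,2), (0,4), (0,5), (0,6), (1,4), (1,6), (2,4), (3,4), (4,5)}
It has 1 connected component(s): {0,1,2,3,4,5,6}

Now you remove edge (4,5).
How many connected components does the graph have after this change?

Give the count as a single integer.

Answer: 1

Derivation:
Initial component count: 1
Remove (4,5): not a bridge. Count unchanged: 1.
  After removal, components: {0,1,2,3,4,5,6}
New component count: 1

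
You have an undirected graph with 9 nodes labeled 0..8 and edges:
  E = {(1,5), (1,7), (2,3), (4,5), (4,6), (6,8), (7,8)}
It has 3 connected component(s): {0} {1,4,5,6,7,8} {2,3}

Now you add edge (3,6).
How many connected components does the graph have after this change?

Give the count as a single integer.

Answer: 2

Derivation:
Initial component count: 3
Add (3,6): merges two components. Count decreases: 3 -> 2.
New component count: 2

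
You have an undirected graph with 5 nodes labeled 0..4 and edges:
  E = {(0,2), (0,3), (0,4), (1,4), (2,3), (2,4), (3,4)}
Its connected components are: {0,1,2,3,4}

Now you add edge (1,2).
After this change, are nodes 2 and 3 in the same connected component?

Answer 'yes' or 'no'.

Initial components: {0,1,2,3,4}
Adding edge (1,2): both already in same component {0,1,2,3,4}. No change.
New components: {0,1,2,3,4}
Are 2 and 3 in the same component? yes

Answer: yes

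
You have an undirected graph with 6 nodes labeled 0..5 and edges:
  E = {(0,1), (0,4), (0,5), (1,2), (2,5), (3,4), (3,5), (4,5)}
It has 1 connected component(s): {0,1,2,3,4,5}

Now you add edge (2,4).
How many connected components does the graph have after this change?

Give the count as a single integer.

Initial component count: 1
Add (2,4): endpoints already in same component. Count unchanged: 1.
New component count: 1

Answer: 1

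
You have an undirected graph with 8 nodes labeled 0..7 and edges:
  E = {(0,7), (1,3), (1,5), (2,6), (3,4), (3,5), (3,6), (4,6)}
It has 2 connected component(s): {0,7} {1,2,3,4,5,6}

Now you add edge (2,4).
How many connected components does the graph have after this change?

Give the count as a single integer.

Initial component count: 2
Add (2,4): endpoints already in same component. Count unchanged: 2.
New component count: 2

Answer: 2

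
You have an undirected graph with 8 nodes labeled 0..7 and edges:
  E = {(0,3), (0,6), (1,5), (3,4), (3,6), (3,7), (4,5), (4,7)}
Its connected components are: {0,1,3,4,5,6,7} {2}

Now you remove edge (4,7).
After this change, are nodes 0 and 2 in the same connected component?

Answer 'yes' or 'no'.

Answer: no

Derivation:
Initial components: {0,1,3,4,5,6,7} {2}
Removing edge (4,7): not a bridge — component count unchanged at 2.
New components: {0,1,3,4,5,6,7} {2}
Are 0 and 2 in the same component? no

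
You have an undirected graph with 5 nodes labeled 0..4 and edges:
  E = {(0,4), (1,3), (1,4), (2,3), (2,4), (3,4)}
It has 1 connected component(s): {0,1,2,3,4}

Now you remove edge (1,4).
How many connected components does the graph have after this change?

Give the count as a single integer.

Answer: 1

Derivation:
Initial component count: 1
Remove (1,4): not a bridge. Count unchanged: 1.
  After removal, components: {0,1,2,3,4}
New component count: 1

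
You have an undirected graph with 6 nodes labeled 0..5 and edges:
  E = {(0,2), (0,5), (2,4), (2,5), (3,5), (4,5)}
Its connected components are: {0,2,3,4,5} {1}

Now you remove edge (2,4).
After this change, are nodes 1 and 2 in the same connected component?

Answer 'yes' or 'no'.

Initial components: {0,2,3,4,5} {1}
Removing edge (2,4): not a bridge — component count unchanged at 2.
New components: {0,2,3,4,5} {1}
Are 1 and 2 in the same component? no

Answer: no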